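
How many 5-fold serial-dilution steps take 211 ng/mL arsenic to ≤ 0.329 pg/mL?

Need 5ⁿ ≥ 6.41 × 10⁵, so n ≥ log(6.41 × 10⁵)/log(5) = 8.31.
Minimum whole steps: n = 9.

9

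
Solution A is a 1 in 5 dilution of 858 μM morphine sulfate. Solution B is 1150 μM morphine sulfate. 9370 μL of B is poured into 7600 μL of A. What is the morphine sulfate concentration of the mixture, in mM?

0.712 mM

C_A = 858 μM / 5 = 172 μM.
C_mix = (C_A·V_A + C_B·V_B)/(V_A + V_B) = (172×7600 + 1150×9370) / 16970 = 712 μM = 0.712 mM.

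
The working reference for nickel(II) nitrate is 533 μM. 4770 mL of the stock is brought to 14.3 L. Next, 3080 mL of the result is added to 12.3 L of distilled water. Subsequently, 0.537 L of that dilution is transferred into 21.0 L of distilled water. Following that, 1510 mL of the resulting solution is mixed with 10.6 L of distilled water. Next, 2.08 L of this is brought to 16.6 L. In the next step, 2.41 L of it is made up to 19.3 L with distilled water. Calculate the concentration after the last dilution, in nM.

1.73 nM

Overall dilution factor = 2.998 × 4.994 × 40.11 × 8.020 × 7.981 × 8.008 = 3.08 × 10⁵.
533 μM / 3.08 × 10⁵ = 1.73 × 10⁻³ μM = 1.73 nM.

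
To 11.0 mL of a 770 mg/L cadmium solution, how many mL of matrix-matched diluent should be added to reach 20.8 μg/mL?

20.8 μg/mL = 20.8 mg/L.
V₂ = C₁V₁/C₂ = 770 × 11.0 / 20.8 = 407 mL.
Diluent to add = V₂ − V₁ = 407 − 11.0 = 396 mL.

396 mL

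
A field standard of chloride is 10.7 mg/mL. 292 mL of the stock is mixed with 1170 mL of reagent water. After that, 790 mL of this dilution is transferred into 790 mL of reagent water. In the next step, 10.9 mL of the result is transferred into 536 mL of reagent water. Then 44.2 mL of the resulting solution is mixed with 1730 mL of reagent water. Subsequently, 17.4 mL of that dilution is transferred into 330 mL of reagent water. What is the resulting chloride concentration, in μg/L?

Overall dilution factor = 5.007 × 2 × 50.17 × 40.14 × 19.97 = 4.03 × 10⁵.
10.7 mg/mL / 4.03 × 10⁵ = 2.66 × 10⁻⁵ mg/mL = 26.6 μg/L.

26.6 μg/L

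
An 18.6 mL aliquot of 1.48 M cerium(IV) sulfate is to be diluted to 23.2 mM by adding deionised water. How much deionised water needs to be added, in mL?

1170 mL

23.2 mM = 0.0232 M.
V₂ = C₁V₁/C₂ = 1.48 × 18.6 / 0.0232 = 1187 mL.
Diluent to add = V₂ − V₁ = 1187 − 18.6 = 1170 mL.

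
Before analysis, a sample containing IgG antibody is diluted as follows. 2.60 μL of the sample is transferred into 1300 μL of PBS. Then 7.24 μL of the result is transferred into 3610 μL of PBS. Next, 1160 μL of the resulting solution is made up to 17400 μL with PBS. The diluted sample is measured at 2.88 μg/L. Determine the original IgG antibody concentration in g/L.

10.8 g/L

Overall dilution factor = 501 × 499.6 × 15 = 3.75 × 10⁶.
Original = 2.88 μg/L × 3.75 × 10⁶ = 1.08 × 10⁷ μg/L = 10.8 g/L.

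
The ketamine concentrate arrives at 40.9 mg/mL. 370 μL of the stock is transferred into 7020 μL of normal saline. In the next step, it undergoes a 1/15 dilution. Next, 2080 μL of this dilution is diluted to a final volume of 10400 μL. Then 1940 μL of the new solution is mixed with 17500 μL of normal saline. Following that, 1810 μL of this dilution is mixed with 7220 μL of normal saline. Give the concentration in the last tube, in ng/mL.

546 ng/mL

Overall dilution factor = 19.97 × 15 × 5 × 10.02 × 4.989 = 7.49 × 10⁴.
40.9 mg/mL / 7.49 × 10⁴ = 5.46 × 10⁻⁴ mg/mL = 546 ng/mL.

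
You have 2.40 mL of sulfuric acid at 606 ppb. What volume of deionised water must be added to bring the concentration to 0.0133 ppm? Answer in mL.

0.0133 ppm = 13.3 ppb.
V₂ = C₁V₁/C₂ = 606 × 2.40 / 13.3 = 109 mL.
Diluent to add = V₂ − V₁ = 109 − 2.40 = 107 mL.

107 mL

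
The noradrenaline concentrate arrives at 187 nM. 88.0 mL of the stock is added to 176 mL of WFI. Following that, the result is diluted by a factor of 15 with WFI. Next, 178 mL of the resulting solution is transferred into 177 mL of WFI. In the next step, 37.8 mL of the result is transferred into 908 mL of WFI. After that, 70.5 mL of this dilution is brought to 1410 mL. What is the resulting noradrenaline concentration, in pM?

4.16 pM

Overall dilution factor = 3 × 15 × 1.994 × 25.02 × 20 = 4.49 × 10⁴.
187 nM / 4.49 × 10⁴ = 4.16 × 10⁻³ nM = 4.16 pM.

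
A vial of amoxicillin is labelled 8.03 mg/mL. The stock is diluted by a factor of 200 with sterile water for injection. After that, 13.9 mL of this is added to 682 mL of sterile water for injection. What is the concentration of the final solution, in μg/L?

Overall dilution factor = 200 × 50.06 = 1.00 × 10⁴.
8.03 mg/mL / 1.00 × 10⁴ = 8.02 × 10⁻⁴ mg/mL = 802 μg/L.

802 μg/L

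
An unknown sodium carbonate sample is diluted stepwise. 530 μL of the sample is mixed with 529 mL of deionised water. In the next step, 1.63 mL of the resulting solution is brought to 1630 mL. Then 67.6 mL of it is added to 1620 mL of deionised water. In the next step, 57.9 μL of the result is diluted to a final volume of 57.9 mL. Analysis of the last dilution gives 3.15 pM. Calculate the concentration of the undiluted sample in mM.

Overall dilution factor = 999.1 × 1000 × 24.96 × 1000 = 2.49 × 10¹⁰.
Original = 3.15 pM × 2.49 × 10¹⁰ = 7.86 × 10¹⁰ pM = 78.6 mM.

78.6 mM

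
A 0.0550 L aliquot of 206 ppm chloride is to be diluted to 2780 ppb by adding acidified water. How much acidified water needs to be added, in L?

4.02 L

2780 ppb = 2.78 ppm.
V₂ = C₁V₁/C₂ = 206 × 0.0550 / 2.78 = 4.08 L.
Diluent to add = V₂ − V₁ = 4.08 − 0.0550 = 4.02 L.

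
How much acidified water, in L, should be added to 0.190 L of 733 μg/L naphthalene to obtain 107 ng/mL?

107 ng/mL = 107 μg/L.
V₂ = C₁V₁/C₂ = 733 × 0.190 / 107 = 1.30 L.
Diluent to add = V₂ − V₁ = 1.30 − 0.190 = 1.11 L.

1.11 L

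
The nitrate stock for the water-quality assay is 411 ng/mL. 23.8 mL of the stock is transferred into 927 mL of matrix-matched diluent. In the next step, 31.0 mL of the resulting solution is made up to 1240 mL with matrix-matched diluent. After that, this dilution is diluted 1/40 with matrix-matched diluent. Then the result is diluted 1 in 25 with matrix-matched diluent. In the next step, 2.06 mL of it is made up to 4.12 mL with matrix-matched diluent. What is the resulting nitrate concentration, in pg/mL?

Overall dilution factor = 39.95 × 40 × 40 × 25 × 2 = 3.20 × 10⁶.
411 ng/mL / 3.20 × 10⁶ = 1.29 × 10⁻⁴ ng/mL = 0.129 pg/mL.

0.129 pg/mL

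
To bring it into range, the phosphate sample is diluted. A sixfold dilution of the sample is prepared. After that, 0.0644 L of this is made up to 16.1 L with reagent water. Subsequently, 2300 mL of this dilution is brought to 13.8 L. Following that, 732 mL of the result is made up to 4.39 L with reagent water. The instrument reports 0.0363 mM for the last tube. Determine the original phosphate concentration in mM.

1960 mM

Overall dilution factor = 6 × 250 × 6 × 5.997 = 5.40 × 10⁴.
Original = 0.0363 mM × 5.40 × 10⁴ = 1959 mM.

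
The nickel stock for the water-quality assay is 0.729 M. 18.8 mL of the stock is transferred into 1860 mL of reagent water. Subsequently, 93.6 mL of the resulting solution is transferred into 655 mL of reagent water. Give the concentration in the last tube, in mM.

0.912 mM

Overall dilution factor = 99.94 × 7.998 = 799.
0.729 M / 799 = 9.12 × 10⁻⁴ M = 0.912 mM.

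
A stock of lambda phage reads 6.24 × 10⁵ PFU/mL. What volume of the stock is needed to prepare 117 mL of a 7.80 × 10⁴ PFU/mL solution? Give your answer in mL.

V₁ = C₂V₂/C₁ = 7.80 × 10⁴ × 117 / 6.24 × 10⁵ = 14.6 mL.

14.6 mL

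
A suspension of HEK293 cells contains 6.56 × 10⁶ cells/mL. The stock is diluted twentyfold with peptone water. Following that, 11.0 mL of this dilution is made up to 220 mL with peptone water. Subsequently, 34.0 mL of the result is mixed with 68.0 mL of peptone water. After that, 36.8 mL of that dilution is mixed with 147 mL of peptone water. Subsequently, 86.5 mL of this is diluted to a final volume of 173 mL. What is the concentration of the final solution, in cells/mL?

Overall dilution factor = 20 × 20 × 3 × 4.995 × 2 = 1.20 × 10⁴.
6.56 × 10⁶ cells/mL / 1.20 × 10⁴ = 547 cells/mL.

547 cells/mL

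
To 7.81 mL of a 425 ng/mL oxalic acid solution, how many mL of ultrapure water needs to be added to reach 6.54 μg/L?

6.54 μg/L = 6.54 ng/mL.
V₂ = C₁V₁/C₂ = 425 × 7.81 / 6.54 = 508 mL.
Diluent to add = V₂ − V₁ = 508 − 7.81 = 500 mL.

500 mL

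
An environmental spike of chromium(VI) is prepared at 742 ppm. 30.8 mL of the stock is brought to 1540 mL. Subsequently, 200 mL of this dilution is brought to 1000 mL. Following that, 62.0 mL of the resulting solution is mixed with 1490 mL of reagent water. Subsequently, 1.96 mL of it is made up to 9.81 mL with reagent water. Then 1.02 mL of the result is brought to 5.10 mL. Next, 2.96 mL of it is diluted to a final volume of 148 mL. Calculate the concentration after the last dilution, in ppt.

94.8 ppt

Overall dilution factor = 50 × 5 × 25.03 × 5.005 × 5 × 50 = 7.83 × 10⁶.
742 ppm / 7.83 × 10⁶ = 9.48 × 10⁻⁵ ppm = 94.8 ppt.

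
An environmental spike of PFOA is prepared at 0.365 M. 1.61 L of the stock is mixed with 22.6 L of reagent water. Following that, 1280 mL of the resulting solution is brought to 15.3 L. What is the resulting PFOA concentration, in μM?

2030 μM

Overall dilution factor = 15.04 × 11.95 = 180.
0.365 M / 180 = 2.03 × 10⁻³ M = 2030 μM.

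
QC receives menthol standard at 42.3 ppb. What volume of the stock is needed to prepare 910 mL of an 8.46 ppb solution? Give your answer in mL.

V₁ = C₂V₂/C₁ = 8.46 × 910 / 42.3 = 182 mL.

182 mL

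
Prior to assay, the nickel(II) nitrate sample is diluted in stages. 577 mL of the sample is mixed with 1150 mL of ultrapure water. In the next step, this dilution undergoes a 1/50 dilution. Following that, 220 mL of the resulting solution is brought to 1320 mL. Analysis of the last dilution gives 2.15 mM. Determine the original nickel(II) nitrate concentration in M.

1.93 M

Overall dilution factor = 2.993 × 50 × 6 = 898.
Original = 2.15 mM × 898 = 1931 mM = 1.93 M.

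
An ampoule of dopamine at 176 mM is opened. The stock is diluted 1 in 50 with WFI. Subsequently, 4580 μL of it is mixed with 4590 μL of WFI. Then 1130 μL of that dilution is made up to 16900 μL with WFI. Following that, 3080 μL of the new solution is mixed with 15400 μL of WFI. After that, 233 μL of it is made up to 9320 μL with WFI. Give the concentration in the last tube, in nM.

490 nM

Overall dilution factor = 50 × 2.002 × 14.96 × 6 × 40 = 3.59 × 10⁵.
176 mM / 3.59 × 10⁵ = 4.90 × 10⁻⁴ mM = 490 nM.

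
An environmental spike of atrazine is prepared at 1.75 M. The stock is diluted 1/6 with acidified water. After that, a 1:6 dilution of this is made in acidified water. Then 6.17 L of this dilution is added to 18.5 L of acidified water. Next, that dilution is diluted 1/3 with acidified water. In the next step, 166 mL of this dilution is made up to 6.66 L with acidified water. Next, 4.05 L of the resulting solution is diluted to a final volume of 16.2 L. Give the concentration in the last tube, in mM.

Overall dilution factor = 6 × 6 × 3.998 × 3 × 40.12 × 4 = 6.93 × 10⁴.
1.75 M / 6.93 × 10⁴ = 2.53 × 10⁻⁵ M = 0.0253 mM.

0.0253 mM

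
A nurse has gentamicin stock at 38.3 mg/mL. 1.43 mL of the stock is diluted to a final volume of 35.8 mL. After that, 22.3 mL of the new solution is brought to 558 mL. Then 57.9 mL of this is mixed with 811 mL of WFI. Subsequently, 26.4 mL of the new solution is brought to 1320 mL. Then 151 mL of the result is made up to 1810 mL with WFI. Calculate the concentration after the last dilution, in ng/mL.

6.80 ng/mL

Overall dilution factor = 25.03 × 25.02 × 15.01 × 50 × 11.99 = 5.63 × 10⁶.
38.3 mg/mL / 5.63 × 10⁶ = 6.80 × 10⁻⁶ mg/mL = 6.80 ng/mL.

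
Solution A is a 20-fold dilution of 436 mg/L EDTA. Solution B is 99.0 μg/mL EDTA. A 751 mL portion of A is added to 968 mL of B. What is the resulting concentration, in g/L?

0.0653 g/L

C_A = 436 mg/L / 20 = 21.8 mg/L.
C_B = 99.0 μg/mL = 99.0 mg/L.
C_mix = (C_A·V_A + C_B·V_B)/(V_A + V_B) = (21.8×751 + 99.0×968) / 1719 = 65.3 mg/L = 0.0653 g/L.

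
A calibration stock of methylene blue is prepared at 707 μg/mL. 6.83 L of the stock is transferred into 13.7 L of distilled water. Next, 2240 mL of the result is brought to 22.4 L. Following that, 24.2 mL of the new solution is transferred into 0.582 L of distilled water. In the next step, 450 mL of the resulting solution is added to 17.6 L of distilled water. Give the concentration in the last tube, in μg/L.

Overall dilution factor = 3.006 × 10 × 25.05 × 40.11 = 3.02 × 10⁴.
707 μg/mL / 3.02 × 10⁴ = 0.0234 μg/mL = 23.4 μg/L.

23.4 μg/L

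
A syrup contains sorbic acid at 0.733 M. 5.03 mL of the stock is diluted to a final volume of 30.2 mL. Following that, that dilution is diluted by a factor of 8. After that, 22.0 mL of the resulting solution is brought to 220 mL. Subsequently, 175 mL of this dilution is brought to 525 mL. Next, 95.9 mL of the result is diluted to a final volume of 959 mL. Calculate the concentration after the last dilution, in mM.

Overall dilution factor = 6.004 × 8 × 10 × 3 × 10 = 1.44 × 10⁴.
0.733 M / 1.44 × 10⁴ = 5.09 × 10⁻⁵ M = 0.0509 mM.

0.0509 mM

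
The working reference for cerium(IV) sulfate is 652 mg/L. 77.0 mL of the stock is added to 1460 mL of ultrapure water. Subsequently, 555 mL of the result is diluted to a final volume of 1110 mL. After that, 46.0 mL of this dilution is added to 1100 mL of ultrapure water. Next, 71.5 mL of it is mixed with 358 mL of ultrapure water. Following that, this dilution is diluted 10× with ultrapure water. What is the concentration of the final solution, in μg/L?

Overall dilution factor = 19.96 × 2 × 24.91 × 6.007 × 10 = 5.97 × 10⁴.
652 mg/L / 5.97 × 10⁴ = 0.0109 mg/L = 10.9 μg/L.

10.9 μg/L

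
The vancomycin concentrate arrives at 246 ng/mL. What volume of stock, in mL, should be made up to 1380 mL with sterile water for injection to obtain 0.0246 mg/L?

138 mL

0.0246 mg/L = 24.6 ng/mL.
V₁ = C₂V₂/C₁ = 24.6 × 1380 / 246 = 138 mL.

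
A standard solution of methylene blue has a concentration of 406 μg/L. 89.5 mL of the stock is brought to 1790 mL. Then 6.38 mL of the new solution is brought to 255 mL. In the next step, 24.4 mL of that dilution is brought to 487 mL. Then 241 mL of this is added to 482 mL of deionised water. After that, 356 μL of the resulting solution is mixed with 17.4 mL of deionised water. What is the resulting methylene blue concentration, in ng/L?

Overall dilution factor = 20 × 39.97 × 19.96 × 3 × 49.88 = 2.39 × 10⁶.
406 μg/L / 2.39 × 10⁶ = 1.70 × 10⁻⁴ μg/L = 0.170 ng/L.

0.170 ng/L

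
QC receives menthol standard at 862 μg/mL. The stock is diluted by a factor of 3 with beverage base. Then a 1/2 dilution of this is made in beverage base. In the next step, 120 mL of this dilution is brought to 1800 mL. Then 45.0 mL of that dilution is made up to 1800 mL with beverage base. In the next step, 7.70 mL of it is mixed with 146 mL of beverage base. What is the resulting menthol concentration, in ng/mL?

12.0 ng/mL

Overall dilution factor = 3 × 2 × 15 × 40 × 19.96 = 7.19 × 10⁴.
862 μg/mL / 7.19 × 10⁴ = 0.0120 μg/mL = 12.0 ng/mL.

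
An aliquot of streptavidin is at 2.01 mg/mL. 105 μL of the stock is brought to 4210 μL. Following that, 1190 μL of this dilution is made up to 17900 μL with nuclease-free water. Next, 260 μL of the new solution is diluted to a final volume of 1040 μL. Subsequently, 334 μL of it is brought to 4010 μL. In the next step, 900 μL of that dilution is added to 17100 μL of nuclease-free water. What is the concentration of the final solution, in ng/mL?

3.47 ng/mL

Overall dilution factor = 40.10 × 15.04 × 4 × 12.01 × 20 = 5.79 × 10⁵.
2.01 mg/mL / 5.79 × 10⁵ = 3.47 × 10⁻⁶ mg/mL = 3.47 ng/mL.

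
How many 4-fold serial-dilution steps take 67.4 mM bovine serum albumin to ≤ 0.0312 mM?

Need 4ⁿ ≥ 2160, so n ≥ log(2160)/log(4) = 5.54.
Minimum whole steps: n = 6.

6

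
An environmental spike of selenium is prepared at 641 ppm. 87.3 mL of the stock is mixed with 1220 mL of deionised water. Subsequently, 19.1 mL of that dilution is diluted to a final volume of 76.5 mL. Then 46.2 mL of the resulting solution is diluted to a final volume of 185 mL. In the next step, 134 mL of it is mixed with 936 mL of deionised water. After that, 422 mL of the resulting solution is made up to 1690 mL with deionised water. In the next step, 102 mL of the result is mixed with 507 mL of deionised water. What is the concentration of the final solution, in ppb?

Overall dilution factor = 14.97 × 4.005 × 4.004 × 7.985 × 4.005 × 5.971 = 4.59 × 10⁴.
641 ppm / 4.59 × 10⁴ = 0.0140 ppm = 14.0 ppb.

14.0 ppb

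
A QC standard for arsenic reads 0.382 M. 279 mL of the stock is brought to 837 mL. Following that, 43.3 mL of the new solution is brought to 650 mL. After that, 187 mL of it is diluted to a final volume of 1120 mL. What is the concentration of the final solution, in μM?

1420 μM

Overall dilution factor = 3 × 15.01 × 5.989 = 270.
0.382 M / 270 = 1.42 × 10⁻³ M = 1420 μM.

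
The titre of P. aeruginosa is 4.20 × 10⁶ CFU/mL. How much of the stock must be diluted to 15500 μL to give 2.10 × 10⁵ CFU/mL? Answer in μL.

V₁ = C₂V₂/C₁ = 2.10 × 10⁵ × 15500 / 4.20 × 10⁶ = 775 μL.

775 μL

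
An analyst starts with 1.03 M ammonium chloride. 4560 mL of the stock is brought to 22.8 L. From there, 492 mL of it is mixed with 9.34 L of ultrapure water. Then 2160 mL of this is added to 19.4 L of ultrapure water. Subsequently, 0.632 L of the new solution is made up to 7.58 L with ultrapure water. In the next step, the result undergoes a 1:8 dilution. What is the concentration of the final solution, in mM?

0.0108 mM

Overall dilution factor = 5 × 19.98 × 9.981 × 11.99 × 8 = 9.57 × 10⁴.
1.03 M / 9.57 × 10⁴ = 1.08 × 10⁻⁵ M = 0.0108 mM.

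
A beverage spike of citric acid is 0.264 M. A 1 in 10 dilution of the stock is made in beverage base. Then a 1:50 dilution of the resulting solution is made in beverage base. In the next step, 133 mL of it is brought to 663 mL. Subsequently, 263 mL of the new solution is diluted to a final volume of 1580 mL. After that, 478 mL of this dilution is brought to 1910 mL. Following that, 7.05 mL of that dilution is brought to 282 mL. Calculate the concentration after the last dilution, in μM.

0.110 μM

Overall dilution factor = 10 × 50 × 4.985 × 6.008 × 3.996 × 40 = 2.39 × 10⁶.
0.264 M / 2.39 × 10⁶ = 1.10 × 10⁻⁷ M = 0.110 μM.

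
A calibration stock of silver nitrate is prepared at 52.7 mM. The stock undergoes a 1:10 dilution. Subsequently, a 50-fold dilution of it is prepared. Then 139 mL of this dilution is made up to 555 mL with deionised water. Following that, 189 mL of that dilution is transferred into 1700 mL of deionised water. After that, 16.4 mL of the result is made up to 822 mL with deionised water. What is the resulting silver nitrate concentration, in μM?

Overall dilution factor = 10 × 50 × 3.993 × 9.995 × 50.12 = 1.00 × 10⁶.
52.7 mM / 1.00 × 10⁶ = 5.27 × 10⁻⁵ mM = 0.0527 μM.

0.0527 μM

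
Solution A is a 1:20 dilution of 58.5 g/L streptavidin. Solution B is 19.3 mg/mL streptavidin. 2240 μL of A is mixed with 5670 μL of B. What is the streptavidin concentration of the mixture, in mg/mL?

14.7 mg/mL

C_A = 58.5 g/L / 20 = 2.92 g/L.
C_B = 19.3 mg/mL = 19.3 g/L.
C_mix = (C_A·V_A + C_B·V_B)/(V_A + V_B) = (2.92×2240 + 19.3×5670) / 7910 = 14.7 g/L = 14.7 mg/mL.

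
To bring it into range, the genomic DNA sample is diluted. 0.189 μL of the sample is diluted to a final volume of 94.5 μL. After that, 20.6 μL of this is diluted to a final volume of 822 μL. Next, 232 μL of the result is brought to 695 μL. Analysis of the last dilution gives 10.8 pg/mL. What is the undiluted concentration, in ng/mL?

Overall dilution factor = 500 × 39.90 × 2.996 = 5.98 × 10⁴.
Original = 10.8 pg/mL × 5.98 × 10⁴ = 6.45 × 10⁵ pg/mL = 645 ng/mL.

645 ng/mL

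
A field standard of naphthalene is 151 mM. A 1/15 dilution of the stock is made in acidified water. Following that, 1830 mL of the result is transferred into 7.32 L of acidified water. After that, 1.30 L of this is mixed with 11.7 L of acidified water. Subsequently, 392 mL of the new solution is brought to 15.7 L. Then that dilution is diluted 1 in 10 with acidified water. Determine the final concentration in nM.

503 nM

Overall dilution factor = 15 × 5 × 10 × 40.05 × 10 = 3.00 × 10⁵.
151 mM / 3.00 × 10⁵ = 5.03 × 10⁻⁴ mM = 503 nM.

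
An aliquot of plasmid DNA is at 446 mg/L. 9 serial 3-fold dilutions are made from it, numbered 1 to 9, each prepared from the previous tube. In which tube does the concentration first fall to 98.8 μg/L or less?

tube 8

Tube n has concentration 446 mg/L / 3ⁿ.
Need 3ⁿ ≥ 446 mg/L / 98.8 μg/L = 4514, so n ≥ 7.66.
First such tube: n = 8.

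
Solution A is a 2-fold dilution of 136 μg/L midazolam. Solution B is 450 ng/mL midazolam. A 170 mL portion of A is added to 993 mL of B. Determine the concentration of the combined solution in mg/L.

0.394 mg/L

C_A = 136 μg/L / 2 = 68.0 μg/L.
C_B = 450 ng/mL = 450 μg/L.
C_mix = (C_A·V_A + C_B·V_B)/(V_A + V_B) = (68.0×170 + 450×993) / 1163 = 394 μg/L = 0.394 mg/L.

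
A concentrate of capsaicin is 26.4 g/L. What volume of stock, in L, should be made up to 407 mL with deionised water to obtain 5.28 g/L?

V₁ = C₂V₂/C₁ = 5.28 × 407 / 26.4 = 81.4 mL = 0.0814 L.

0.0814 L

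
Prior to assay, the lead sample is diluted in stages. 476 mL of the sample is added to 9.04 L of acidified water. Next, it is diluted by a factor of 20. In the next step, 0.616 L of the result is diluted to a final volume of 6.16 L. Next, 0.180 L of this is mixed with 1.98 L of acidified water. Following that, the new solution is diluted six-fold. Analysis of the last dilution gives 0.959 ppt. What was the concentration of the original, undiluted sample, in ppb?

276 ppb

Overall dilution factor = 19.99 × 20 × 10 × 12 × 6 = 2.88 × 10⁵.
Original = 0.959 ppt × 2.88 × 10⁵ = 2.76 × 10⁵ ppt = 276 ppb.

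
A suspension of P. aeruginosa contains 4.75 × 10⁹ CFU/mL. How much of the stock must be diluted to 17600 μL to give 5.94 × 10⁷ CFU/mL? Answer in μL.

V₁ = C₂V₂/C₁ = 5.94 × 10⁷ × 17600 / 4.75 × 10⁹ = 220 μL.

220 μL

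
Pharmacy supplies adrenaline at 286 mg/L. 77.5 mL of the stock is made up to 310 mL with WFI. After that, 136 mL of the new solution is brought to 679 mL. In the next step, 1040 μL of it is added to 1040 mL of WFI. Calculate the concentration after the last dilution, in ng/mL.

14.3 ng/mL

Overall dilution factor = 4 × 4.993 × 1001 = 2.00 × 10⁴.
286 mg/L / 2.00 × 10⁴ = 0.0143 mg/L = 14.3 ng/mL.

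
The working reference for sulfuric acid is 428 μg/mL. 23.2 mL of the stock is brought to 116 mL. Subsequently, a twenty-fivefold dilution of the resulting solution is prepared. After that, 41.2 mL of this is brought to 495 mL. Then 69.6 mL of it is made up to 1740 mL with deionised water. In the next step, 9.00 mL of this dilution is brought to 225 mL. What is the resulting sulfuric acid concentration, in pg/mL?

456 pg/mL

Overall dilution factor = 5 × 25 × 12.01 × 25 × 25 = 9.39 × 10⁵.
428 μg/mL / 9.39 × 10⁵ = 4.56 × 10⁻⁴ μg/mL = 456 pg/mL.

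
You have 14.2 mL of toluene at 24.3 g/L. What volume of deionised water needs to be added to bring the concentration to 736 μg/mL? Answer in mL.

455 mL

736 μg/mL = 0.736 g/L.
V₂ = C₁V₁/C₂ = 24.3 × 14.2 / 0.736 = 469 mL.
Diluent to add = V₂ − V₁ = 469 − 14.2 = 455 mL.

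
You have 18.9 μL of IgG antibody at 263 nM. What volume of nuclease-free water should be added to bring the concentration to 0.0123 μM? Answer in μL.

0.0123 μM = 12.3 nM.
V₂ = C₁V₁/C₂ = 263 × 18.9 / 12.3 = 404 μL.
Diluent to add = V₂ − V₁ = 404 − 18.9 = 385 μL.

385 μL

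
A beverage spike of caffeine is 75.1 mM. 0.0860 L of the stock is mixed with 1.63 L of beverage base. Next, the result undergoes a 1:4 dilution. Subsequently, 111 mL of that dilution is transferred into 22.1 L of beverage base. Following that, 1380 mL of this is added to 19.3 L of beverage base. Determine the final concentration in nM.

Overall dilution factor = 19.95 × 4 × 200.1 × 14.99 = 2.39 × 10⁵.
75.1 mM / 2.39 × 10⁵ = 3.14 × 10⁻⁴ mM = 314 nM.

314 nM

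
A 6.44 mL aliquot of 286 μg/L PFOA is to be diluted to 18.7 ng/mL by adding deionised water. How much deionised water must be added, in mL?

18.7 ng/mL = 18.7 μg/L.
V₂ = C₁V₁/C₂ = 286 × 6.44 / 18.7 = 98.5 mL.
Diluent to add = V₂ − V₁ = 98.5 − 6.44 = 92.1 mL.

92.1 mL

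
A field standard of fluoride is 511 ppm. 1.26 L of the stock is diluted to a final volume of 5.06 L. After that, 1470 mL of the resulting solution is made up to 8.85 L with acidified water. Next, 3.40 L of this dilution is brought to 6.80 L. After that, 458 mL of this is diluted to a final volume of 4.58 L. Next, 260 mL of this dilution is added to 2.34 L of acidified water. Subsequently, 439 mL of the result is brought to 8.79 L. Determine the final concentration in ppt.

5280 ppt

Overall dilution factor = 4.016 × 6.020 × 2 × 10 × 10 × 20.02 = 9.68 × 10⁴.
511 ppm / 9.68 × 10⁴ = 5.28 × 10⁻³ ppm = 5280 ppt.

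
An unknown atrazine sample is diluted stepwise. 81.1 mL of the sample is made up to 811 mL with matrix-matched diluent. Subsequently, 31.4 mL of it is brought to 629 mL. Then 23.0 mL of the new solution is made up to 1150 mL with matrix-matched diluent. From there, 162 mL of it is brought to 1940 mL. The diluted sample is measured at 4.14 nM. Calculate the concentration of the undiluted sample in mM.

0.497 mM

Overall dilution factor = 10 × 20.03 × 50 × 11.98 = 1.20 × 10⁵.
Original = 4.14 nM × 1.20 × 10⁵ = 4.97 × 10⁵ nM = 0.497 mM.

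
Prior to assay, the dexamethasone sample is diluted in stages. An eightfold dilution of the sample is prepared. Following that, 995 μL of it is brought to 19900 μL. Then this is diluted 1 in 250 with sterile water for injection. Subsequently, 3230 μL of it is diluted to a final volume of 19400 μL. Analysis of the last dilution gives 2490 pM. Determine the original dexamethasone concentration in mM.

0.598 mM

Overall dilution factor = 8 × 20 × 250 × 6.006 = 2.40 × 10⁵.
Original = 2490 pM × 2.40 × 10⁵ = 5.98 × 10⁸ pM = 0.598 mM.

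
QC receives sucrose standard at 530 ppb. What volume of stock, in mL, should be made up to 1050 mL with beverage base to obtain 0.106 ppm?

0.106 ppm = 106 ppb.
V₁ = C₂V₂/C₁ = 106 × 1050 / 530 = 210 mL.

210 mL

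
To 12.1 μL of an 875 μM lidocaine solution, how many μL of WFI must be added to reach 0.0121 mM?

863 μL

0.0121 mM = 12.1 μM.
V₂ = C₁V₁/C₂ = 875 × 12.1 / 12.1 = 875 μL.
Diluent to add = V₂ − V₁ = 875 − 12.1 = 863 μL.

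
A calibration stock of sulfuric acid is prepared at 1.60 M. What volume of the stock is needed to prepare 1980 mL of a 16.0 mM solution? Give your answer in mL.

19.8 mL

16.0 mM = 0.0160 M.
V₁ = C₂V₂/C₁ = 0.0160 × 1980 / 1.60 = 19.8 mL.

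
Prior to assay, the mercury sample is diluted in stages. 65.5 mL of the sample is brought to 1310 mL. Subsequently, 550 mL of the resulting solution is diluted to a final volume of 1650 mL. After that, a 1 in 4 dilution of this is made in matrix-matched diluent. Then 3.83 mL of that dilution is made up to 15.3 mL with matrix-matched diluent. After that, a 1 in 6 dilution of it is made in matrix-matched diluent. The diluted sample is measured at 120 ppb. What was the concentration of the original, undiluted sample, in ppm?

690 ppm

Overall dilution factor = 20 × 3 × 4 × 3.995 × 6 = 5752.
Original = 120 ppb × 5752 = 6.90 × 10⁵ ppb = 690 ppm.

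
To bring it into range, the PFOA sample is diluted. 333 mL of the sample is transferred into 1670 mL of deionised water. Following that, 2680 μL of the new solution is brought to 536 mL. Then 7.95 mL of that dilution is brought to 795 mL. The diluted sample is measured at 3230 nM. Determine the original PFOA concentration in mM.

Overall dilution factor = 6.015 × 200 × 100 = 1.20 × 10⁵.
Original = 3230 nM × 1.20 × 10⁵ = 3.89 × 10⁸ nM = 389 mM.

389 mM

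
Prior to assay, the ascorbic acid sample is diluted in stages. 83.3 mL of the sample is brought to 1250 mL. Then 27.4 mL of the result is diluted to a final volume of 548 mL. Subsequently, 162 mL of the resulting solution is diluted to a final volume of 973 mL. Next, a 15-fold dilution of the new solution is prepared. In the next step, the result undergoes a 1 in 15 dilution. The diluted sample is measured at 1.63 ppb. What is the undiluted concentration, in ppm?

Overall dilution factor = 15.01 × 20 × 6.006 × 15 × 15 = 4.06 × 10⁵.
Original = 1.63 ppb × 4.06 × 10⁵ = 6.61 × 10⁵ ppb = 661 ppm.

661 ppm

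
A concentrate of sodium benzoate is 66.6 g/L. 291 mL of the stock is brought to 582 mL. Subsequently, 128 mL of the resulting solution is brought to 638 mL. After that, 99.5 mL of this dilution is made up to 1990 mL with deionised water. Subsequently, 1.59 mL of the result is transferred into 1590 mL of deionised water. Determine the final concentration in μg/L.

334 μg/L

Overall dilution factor = 2 × 4.984 × 20 × 1001 = 2.00 × 10⁵.
66.6 g/L / 2.00 × 10⁵ = 3.34 × 10⁻⁴ g/L = 334 μg/L.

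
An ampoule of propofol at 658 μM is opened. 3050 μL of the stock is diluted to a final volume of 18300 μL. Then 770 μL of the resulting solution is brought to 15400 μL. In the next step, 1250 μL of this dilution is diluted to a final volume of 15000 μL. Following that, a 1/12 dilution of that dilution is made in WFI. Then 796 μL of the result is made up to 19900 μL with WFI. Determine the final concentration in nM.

1.52 nM

Overall dilution factor = 6 × 20 × 12 × 12 × 25 = 4.32 × 10⁵.
658 μM / 4.32 × 10⁵ = 1.52 × 10⁻³ μM = 1.52 nM.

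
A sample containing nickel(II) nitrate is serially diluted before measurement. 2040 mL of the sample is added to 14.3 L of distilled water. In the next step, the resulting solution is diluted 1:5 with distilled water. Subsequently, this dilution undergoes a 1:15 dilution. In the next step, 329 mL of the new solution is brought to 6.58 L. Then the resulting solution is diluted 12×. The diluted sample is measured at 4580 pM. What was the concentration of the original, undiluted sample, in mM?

0.660 mM

Overall dilution factor = 8.010 × 5 × 15 × 20 × 12 = 1.44 × 10⁵.
Original = 4580 pM × 1.44 × 10⁵ = 6.60 × 10⁸ pM = 0.660 mM.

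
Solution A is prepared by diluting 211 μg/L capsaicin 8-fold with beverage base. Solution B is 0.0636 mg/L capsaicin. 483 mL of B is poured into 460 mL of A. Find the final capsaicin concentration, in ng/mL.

45.4 ng/mL

C_A = 211 μg/L / 8 = 26.4 μg/L.
C_B = 0.0636 mg/L = 63.6 μg/L.
C_mix = (C_A·V_A + C_B·V_B)/(V_A + V_B) = (26.4×460 + 63.6×483) / 943.0 = 45.4 μg/L = 45.4 ng/mL.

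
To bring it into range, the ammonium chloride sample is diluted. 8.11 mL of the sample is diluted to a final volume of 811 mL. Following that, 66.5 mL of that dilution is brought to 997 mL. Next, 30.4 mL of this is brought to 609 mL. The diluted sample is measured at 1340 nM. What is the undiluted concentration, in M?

0.0402 M

Overall dilution factor = 100 × 14.99 × 20.03 = 3.00 × 10⁴.
Original = 1340 nM × 3.00 × 10⁴ = 4.02 × 10⁷ nM = 0.0402 M.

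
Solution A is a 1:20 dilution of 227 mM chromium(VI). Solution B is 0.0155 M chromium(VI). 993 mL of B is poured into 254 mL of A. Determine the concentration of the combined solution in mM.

C_A = 227 mM / 20 = 11.3 mM.
C_B = 0.0155 M = 15.5 mM.
C_mix = (C_A·V_A + C_B·V_B)/(V_A + V_B) = (11.3×254 + 15.5×993) / 1247 = 14.7 mM.

14.7 mM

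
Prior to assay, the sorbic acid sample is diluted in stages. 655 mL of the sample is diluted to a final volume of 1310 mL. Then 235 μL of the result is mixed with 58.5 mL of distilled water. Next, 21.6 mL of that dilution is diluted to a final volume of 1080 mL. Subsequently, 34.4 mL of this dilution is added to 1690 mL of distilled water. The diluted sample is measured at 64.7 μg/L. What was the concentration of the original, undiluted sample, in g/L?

81.1 g/L

Overall dilution factor = 2 × 249.9 × 50 × 50.13 = 1.25 × 10⁶.
Original = 64.7 μg/L × 1.25 × 10⁶ = 8.11 × 10⁷ μg/L = 81.1 g/L.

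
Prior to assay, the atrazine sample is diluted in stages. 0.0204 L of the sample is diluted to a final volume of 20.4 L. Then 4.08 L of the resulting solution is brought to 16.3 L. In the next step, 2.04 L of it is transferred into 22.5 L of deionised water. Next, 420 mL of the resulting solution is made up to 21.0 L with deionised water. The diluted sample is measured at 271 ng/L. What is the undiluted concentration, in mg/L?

Overall dilution factor = 1000 × 3.995 × 12.03 × 50 = 2.40 × 10⁶.
Original = 271 ng/L × 2.40 × 10⁶ = 6.51 × 10⁸ ng/L = 651 mg/L.

651 mg/L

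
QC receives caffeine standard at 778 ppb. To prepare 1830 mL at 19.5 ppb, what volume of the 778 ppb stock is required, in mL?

45.9 mL

V₁ = C₂V₂/C₁ = 19.5 × 1830 / 778 = 45.9 mL.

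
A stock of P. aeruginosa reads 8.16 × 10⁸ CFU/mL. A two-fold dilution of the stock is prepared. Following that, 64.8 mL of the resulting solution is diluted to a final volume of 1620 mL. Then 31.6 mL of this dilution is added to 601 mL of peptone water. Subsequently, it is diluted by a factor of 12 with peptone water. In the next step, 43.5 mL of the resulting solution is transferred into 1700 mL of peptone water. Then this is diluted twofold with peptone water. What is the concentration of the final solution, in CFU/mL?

Overall dilution factor = 2 × 25 × 20.02 × 12 × 40.08 × 2 = 9.63 × 10⁵.
8.16 × 10⁸ CFU/mL / 9.63 × 10⁵ = 847 CFU/mL.

847 CFU/mL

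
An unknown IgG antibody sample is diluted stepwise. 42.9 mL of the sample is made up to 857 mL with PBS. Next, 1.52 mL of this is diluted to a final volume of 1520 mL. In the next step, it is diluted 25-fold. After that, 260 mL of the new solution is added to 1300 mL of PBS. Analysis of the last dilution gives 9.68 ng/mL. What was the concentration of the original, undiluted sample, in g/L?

29.0 g/L

Overall dilution factor = 19.98 × 1000 × 25 × 6 = 3.00 × 10⁶.
Original = 9.68 ng/mL × 3.00 × 10⁶ = 2.90 × 10⁷ ng/mL = 29.0 g/L.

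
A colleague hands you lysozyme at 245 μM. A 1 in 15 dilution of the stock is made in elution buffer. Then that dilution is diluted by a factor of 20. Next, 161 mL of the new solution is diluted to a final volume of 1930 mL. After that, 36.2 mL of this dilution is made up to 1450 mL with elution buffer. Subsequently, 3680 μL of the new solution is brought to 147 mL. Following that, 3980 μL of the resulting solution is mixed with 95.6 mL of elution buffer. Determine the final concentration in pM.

Overall dilution factor = 15 × 20 × 11.99 × 40.06 × 39.95 × 25.02 = 1.44 × 10⁸.
245 μM / 1.44 × 10⁸ = 1.70 × 10⁻⁶ μM = 1.70 pM.

1.70 pM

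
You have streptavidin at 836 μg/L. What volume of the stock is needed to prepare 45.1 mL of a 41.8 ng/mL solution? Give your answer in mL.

2.25 mL

41.8 ng/mL = 41.8 μg/L.
V₁ = C₂V₂/C₁ = 41.8 × 45.1 / 836 = 2.25 mL.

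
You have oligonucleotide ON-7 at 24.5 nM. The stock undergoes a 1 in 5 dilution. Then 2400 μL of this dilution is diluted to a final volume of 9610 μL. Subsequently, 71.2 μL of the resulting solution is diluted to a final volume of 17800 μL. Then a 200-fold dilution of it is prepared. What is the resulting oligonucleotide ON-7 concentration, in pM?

Overall dilution factor = 5 × 4.004 × 250 × 200 = 1.00 × 10⁶.
24.5 nM / 1.00 × 10⁶ = 2.45 × 10⁻⁵ nM = 0.0245 pM.

0.0245 pM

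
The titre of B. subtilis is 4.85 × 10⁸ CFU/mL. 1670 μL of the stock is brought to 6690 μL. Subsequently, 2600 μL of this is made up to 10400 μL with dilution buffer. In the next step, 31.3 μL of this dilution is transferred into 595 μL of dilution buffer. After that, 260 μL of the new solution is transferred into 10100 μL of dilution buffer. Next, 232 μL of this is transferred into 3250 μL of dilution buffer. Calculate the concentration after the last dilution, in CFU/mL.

2530 CFU/mL

Overall dilution factor = 4.006 × 4 × 20.01 × 39.85 × 15.01 = 1.92 × 10⁵.
4.85 × 10⁸ CFU/mL / 1.92 × 10⁵ = 2530 CFU/mL.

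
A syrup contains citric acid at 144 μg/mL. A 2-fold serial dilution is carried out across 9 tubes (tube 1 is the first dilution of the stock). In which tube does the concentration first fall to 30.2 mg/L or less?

tube 3

Tube n has concentration 144 μg/mL / 2ⁿ.
Need 2ⁿ ≥ 144 μg/mL / 30.2 mg/L = 4.77, so n ≥ 2.25.
First such tube: n = 3.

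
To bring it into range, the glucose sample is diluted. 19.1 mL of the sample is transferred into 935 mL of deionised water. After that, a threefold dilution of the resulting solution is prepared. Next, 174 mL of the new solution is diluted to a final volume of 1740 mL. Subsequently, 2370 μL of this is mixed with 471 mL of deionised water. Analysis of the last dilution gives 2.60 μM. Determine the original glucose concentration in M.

0.778 M

Overall dilution factor = 49.95 × 3 × 10 × 199.7 = 2.99 × 10⁵.
Original = 2.60 μM × 2.99 × 10⁵ = 7.78 × 10⁵ μM = 0.778 M.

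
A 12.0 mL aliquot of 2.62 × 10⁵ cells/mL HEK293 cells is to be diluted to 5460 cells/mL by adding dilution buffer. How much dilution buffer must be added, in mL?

V₂ = C₁V₁/C₂ = 2.62 × 10⁵ × 12.0 / 5460 = 576 mL.
Diluent to add = V₂ − V₁ = 576 − 12.0 = 564 mL.

564 mL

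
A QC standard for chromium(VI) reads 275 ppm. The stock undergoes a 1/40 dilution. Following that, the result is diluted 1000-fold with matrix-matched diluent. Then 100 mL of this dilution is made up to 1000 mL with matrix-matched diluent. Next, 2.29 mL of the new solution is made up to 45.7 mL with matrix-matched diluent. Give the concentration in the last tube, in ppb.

0.0345 ppb

Overall dilution factor = 40 × 1000 × 10 × 19.96 = 7.98 × 10⁶.
275 ppm / 7.98 × 10⁶ = 3.45 × 10⁻⁵ ppm = 0.0345 ppb.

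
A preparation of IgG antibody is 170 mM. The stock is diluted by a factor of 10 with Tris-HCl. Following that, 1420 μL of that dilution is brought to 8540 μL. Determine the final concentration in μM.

2830 μM

Overall dilution factor = 10 × 6.014 = 60.1.
170 mM / 60.1 = 2.83 mM = 2830 μM.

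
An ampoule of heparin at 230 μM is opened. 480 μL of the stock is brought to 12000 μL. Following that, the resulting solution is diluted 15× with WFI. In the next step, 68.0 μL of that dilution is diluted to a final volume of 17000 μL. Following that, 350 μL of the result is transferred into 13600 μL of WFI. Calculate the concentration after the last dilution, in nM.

Overall dilution factor = 25 × 15 × 250 × 39.86 = 3.74 × 10⁶.
230 μM / 3.74 × 10⁶ = 6.16 × 10⁻⁵ μM = 0.0616 nM.

0.0616 nM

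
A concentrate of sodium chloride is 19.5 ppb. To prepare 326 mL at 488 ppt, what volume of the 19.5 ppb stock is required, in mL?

8.16 mL

488 ppt = 0.488 ppb.
V₁ = C₂V₂/C₁ = 0.488 × 326 / 19.5 = 8.16 mL.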